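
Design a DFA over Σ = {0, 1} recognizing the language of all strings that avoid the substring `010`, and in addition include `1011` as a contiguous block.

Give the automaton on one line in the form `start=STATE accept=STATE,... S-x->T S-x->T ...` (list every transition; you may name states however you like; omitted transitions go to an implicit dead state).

Run two small machines in parallel and take their product. One (4 states) tracks partial matches of the forbidden pattern `010`; the other (5 states) tracks whether and how much of `1011` has been seen. Each combined state is a pair, one component from each; accept when both components accept. Minimizing collapses redundant product states.
10 states suffice.
       0  1 
>  A   B  C 
   B   B  D 
   C   E  C 
   D   F  C 
   E   B  G 
   F   F  F 
   G   F  H 
 * H   I  H 
 * I   I  J 
 * J   F  H 
(> = start, * = accepting)

start=A accept=H,I,J A-0->B A-1->C B-0->B B-1->D C-0->E C-1->C D-0->F D-1->C E-0->B E-1->G F-0->F F-1->F G-0->F G-1->H H-0->I H-1->H I-0->I I-1->J J-0->F J-1->H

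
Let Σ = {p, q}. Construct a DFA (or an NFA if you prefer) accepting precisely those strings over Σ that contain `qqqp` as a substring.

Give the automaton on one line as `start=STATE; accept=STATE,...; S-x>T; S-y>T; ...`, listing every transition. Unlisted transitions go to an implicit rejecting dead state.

Track how much of `qqqp` has been matched so far: state S0 is no progress, S4 is the absorbing accept state reached once `qqqp` has occurred. Intermediate states record partial matches; on a mismatch, fall back to the longest reusable overlap.
5 states suffice.
        p   q  
>  S0   S0  S1 
   S1   S0  S2 
   S2   S0  S3 
   S3   S4  S3 
 * S4   S4  S4 
(> = start, * = accepting)

start=S0; accept=S4; S0-p>S0; S0-q>S1; S1-p>S0; S1-q>S2; S2-p>S0; S2-q>S3; S3-p>S4; S3-q>S3; S4-p>S4; S4-q>S4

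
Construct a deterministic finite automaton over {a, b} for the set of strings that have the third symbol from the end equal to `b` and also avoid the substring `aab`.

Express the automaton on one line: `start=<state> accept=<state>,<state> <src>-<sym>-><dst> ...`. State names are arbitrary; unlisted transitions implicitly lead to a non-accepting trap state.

Run two small machines in parallel and take their product. One (15 states) tracks the last 3 symbols read; the other (4 states) tracks partial matches of the forbidden pattern `aab`. Each combined state is a pair, one component from each; accept when both components accept.
With 22 states:
          a    b  
>  q0     q1   q2 
   q1     q3   q4 
   q2     q5   q6 
   q3     q7   q8 
   q4     q9  q10 
   q5    q11  q12 
   q6    q13  q14 
   q7     q7   q8 
   q8    q15  q16 
   q9    q11  q12 
   q10   q13  q14 
 * q11    q7   q8 
 * q12    q9  q10 
 * q13   q11  q12 
 * q14   q13  q14 
   q15   q17  q18 
   q16   q19  q20 
   q17   q21   q8 
   q18   q15  q16 
   q19   q17  q18 
   q20   q19  q20 
   q21   q21   q8 
(> = start, * = accepting)

start=q0 accept=q11,q12,q13,q14 q0-a->q1 q0-b->q2 q1-a->q3 q1-b->q4 q2-a->q5 q2-b->q6 q3-a->q7 q3-b->q8 q4-a->q9 q4-b->q10 q5-a->q11 q5-b->q12 q6-a->q13 q6-b->q14 q7-a->q7 q7-b->q8 q8-a->q15 q8-b->q16 q9-a->q11 q9-b->q12 q10-a->q13 q10-b->q14 q11-a->q7 q11-b->q8 q12-a->q9 q12-b->q10 q13-a->q11 q13-b->q12 q14-a->q13 q14-b->q14 q15-a->q17 q15-b->q18 q16-a->q19 q16-b->q20 q17-a->q21 q17-b->q8 q18-a->q15 q18-b->q16 q19-a->q17 q19-b->q18 q20-a->q19 q20-b->q20 q21-a->q21 q21-b->q8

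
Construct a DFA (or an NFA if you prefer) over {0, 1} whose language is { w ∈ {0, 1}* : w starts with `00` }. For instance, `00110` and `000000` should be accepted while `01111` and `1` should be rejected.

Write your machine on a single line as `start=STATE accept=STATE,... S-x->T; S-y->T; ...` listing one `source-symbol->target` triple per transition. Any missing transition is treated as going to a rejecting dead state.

start=A; accept=C; A-0->B; A-1->D; B-0->C; B-1->D; C-0->C; C-1->C; D-0->D; D-1->D

Check the first 2 symbols one by one: A through B record how many have matched `00` so far; any wrong symbol goes to the dead state D. After all 2 match we enter the accepting sink C.
A 4-state machine:
       0  1 
>  A   B  D 
   B   C  D 
 * C   C  C 
   D   D  D 
(> = start, * = accepting)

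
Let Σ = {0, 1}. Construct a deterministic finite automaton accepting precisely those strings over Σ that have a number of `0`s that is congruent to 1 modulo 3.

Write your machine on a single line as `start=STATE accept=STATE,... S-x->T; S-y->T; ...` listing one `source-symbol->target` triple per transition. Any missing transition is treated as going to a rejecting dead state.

start=q0; accept=q1; q0-0->q1; q0-1->q0; q1-0->q2; q1-1->q1; q2-0->q0; q2-1->q2

Keep the running count of `0`s modulo 3: each `0` advances along the cycle q0 → q1 → q2 → q0 while other symbols loop. Accept at q1.
A 3-state machine:
        0   1  
>  q0   q1  q0 
 * q1   q2  q1 
   q2   q0  q2 
(> = start, * = accepting)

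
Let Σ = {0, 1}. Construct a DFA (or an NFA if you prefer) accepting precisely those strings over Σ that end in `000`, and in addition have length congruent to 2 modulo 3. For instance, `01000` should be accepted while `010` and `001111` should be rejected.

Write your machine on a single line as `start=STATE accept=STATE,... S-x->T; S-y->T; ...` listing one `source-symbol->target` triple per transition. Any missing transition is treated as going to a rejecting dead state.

Handle the two conditions separately and then intersect. One (4 states) tracks how much of the suffix `000` has currently been matched; the other (3 states) tracks the input length modulo 3. Each combined state is a pair, one component from each; accept when both components accept.
12 states suffice.
          0    1  
>  q0     q1   q2 
   q1     q3   q4 
   q2     q5   q4 
   q3     q6   q0 
   q4     q7   q0 
   q5     q8   q0 
   q6     q9   q2 
   q7    q10   q2 
   q8     q9   q2 
   q9    q11   q4 
   q10   q11   q4 
 * q11    q6   q0 
(> = start, * = accepting)

start=q0; accept=q11; q0-0->q1; q0-1->q2; q1-0->q3; q1-1->q4; q2-0->q5; q2-1->q4; q3-0->q6; q3-1->q0; q4-0->q7; q4-1->q0; q5-0->q8; q5-1->q0; q6-0->q9; q6-1->q2; q7-0->q10; q7-1->q2; q8-0->q9; q8-1->q2; q9-0->q11; q9-1->q4; q10-0->q11; q10-1->q4; q11-0->q6; q11-1->q0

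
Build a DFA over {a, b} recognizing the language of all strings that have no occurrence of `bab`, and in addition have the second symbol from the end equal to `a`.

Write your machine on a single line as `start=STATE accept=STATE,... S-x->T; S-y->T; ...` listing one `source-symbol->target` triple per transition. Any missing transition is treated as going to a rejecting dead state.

Run two small machines in parallel and take their product. The first has 4 states tracking partial matches of the forbidden pattern `bab`; the second has 7 states tracking the last 2 symbols read. A product state is a pair (one from each), accepting exactly when both do. After merging equivalent states the machine shrinks.
        a   b  
>  S0   S1  S2 
   S1   S3  S4 
   S2   S5  S2 
 * S3   S3  S4 
 * S4   S5  S2 
   S5   S3  S6 
   S6   S6  S6 
(> = start, * = accepting)

start=S0; accept=S3,S4; S0-a->S1; S0-b->S2; S1-a->S3; S1-b->S4; S2-a->S5; S2-b->S2; S3-a->S3; S3-b->S4; S4-a->S5; S4-b->S2; S5-a->S3; S5-b->S6; S6-a->S6; S6-b->S6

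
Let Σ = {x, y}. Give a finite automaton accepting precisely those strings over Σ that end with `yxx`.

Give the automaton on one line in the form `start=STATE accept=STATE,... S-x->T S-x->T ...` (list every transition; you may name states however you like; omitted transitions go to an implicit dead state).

start=S0 accept=S3 S0-x->S0 S0-y->S1 S1-x->S2 S1-y->S1 S2-x->S3 S2-y->S1 S3-x->S0 S3-y->S1

Remember how much of `yxx` the current input suffix matches. State S0 means no match yet; S1 means the last symbol is `y`; S2 means the last 2 symbols are `yx`; S3 means the last 3 symbols are `yxx`. Only S3 accepts. On a mismatch, fall back to the longest proper suffix that is still a prefix of `yxx`.
With 4 states:
        x   y  
>  S0   S0  S1 
   S1   S2  S1 
   S2   S3  S1 
 * S3   S0  S1 
(> = start, * = accepting)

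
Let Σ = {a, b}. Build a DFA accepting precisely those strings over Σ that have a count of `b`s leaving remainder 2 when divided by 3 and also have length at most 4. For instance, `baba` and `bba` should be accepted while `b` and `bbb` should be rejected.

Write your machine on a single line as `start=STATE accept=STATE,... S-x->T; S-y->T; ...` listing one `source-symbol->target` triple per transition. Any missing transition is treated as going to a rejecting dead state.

Build one automaton per condition and run them in lockstep. One (3 states) tracks the count of `b`s modulo 3; the other (6 states) tracks the input length, saturating at 5. Each combined state is a pair, one component from each; accept when both components accept. Equivalent product states are then merged.
With 10 states:
        a   b  
>  S0   S1  S2 
   S1   S3  S4 
   S2   S4  S5 
   S3   S6  S7 
   S4   S7  S8 
 * S5   S8  S6 
   S6   S6  S6 
   S7   S6  S9 
 * S8   S9  S6 
 * S9   S6  S6 
(> = start, * = accepting)

start=S0; accept=S5,S8,S9; S0-a->S1; S0-b->S2; S1-a->S3; S1-b->S4; S2-a->S4; S2-b->S5; S3-a->S6; S3-b->S7; S4-a->S7; S4-b->S8; S5-a->S8; S5-b->S6; S6-a->S6; S6-b->S6; S7-a->S6; S7-b->S9; S8-a->S9; S8-b->S6; S9-a->S6; S9-b->S6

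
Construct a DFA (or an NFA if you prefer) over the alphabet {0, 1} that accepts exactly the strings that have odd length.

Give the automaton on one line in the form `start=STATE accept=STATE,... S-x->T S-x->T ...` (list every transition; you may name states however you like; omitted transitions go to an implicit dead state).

start=s0 accept=s1 s0-0->s1 s0-1->s1 s1-0->s0 s1-1->s0

Count input length modulo 2: every symbol advances one step around the cycle s0 → s1 → s0. Accept at s1.
A 2-state machine:
        0   1  
>  s0   s1  s1 
 * s1   s0  s0 
(> = start, * = accepting)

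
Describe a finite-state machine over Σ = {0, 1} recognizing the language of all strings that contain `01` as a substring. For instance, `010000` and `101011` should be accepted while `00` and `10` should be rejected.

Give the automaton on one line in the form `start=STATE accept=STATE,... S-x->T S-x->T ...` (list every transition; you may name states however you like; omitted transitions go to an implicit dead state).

States S0..S1 record the length of the longest prefix of `01` that matches the current input suffix. Reaching S2 means `01` has been seen, and we stay there forever. Accept from S2.
3 states suffice.
        0   1  
>  S0   S1  S0 
   S1   S1  S2 
 * S2   S2  S2 
(> = start, * = accepting)

start=S0 accept=S2 S0-0->S1 S0-1->S0 S1-0->S1 S1-1->S2 S2-0->S2 S2-1->S2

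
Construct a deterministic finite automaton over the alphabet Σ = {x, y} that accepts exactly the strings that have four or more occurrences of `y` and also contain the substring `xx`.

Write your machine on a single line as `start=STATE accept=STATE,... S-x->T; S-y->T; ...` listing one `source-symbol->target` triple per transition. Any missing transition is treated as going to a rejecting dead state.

start=s0; accept=s14; s0-x->s1; s0-y->s2; s1-x->s3; s1-y->s2; s2-x->s4; s2-y->s5; s3-x->s3; s3-y->s6; s4-x->s6; s4-y->s5; s5-x->s7; s5-y->s8; s6-x->s6; s6-y->s9; s7-x->s9; s7-y->s8; s8-x->s10; s8-y->s11; s9-x->s9; s9-y->s12; s10-x->s12; s10-y->s11; s11-x->s13; s11-y->s11; s12-x->s12; s12-y->s14; s13-x->s14; s13-y->s11; s14-x->s14; s14-y->s14

Build one automaton per condition and run them in lockstep. The first has 6 states tracking the count of `y`s, saturating at 5; the second has 3 states tracking whether and how much of `xx` has been seen. A product state is a pair (one from each), accepting exactly when both do. Minimizing collapses redundant product states.
          x    y  
>  s0     s1   s2 
   s1     s3   s2 
   s2     s4   s5 
   s3     s3   s6 
   s4     s6   s5 
   s5     s7   s8 
   s6     s6   s9 
   s7     s9   s8 
   s8    s10  s11 
   s9     s9  s12 
   s10   s12  s11 
   s11   s13  s11 
   s12   s12  s14 
   s13   s14  s11 
 * s14   s14  s14 
(> = start, * = accepting)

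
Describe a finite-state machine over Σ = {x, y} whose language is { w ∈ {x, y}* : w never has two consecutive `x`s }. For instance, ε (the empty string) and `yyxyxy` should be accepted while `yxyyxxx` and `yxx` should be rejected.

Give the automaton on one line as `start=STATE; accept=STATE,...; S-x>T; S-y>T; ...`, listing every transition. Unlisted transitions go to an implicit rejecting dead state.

start=S0; accept=S0,S1; S0-x>S1; S0-y>S0; S1-x>S2; S1-y>S0; S2-x>S2; S2-y>S2

Track partial matches of the forbidden pattern `xx`. State S2 is a dead state reached once `xx` has occurred; every other state accepts. S0 means no part of `xx` is currently matched.
With 3 states:
        x   y  
>* S0   S1  S0 
 * S1   S2  S0 
   S2   S2  S2 
(> = start, * = accepting)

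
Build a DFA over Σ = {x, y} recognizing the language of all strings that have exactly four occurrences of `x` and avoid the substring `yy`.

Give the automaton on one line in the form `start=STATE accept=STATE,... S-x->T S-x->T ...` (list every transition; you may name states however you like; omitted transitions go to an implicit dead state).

start=q0 accept=q8,q10 q0-x->q1 q0-y->q2 q1-x->q3 q1-y->q4 q2-x->q1 q2-y->q5 q3-x->q6 q3-y->q7 q4-x->q3 q4-y->q5 q5-x->q5 q5-y->q5 q6-x->q8 q6-y->q9 q7-x->q6 q7-y->q5 q8-x->q5 q8-y->q10 q9-x->q8 q9-y->q5 q10-x->q5 q10-y->q5

Handle the two conditions separately and then intersect. One (6 states) tracks the count of `x`s, saturating at 5; the other (3 states) tracks partial matches of the forbidden pattern `yy`. Each combined state is a pair, one component from each; accept when both components accept. Equivalent product states are then merged.
11 states suffice.
          x    y  
>  q0     q1   q2 
   q1     q3   q4 
   q2     q1   q5 
   q3     q6   q7 
   q4     q3   q5 
   q5     q5   q5 
   q6     q8   q9 
   q7     q6   q5 
 * q8     q5  q10 
   q9     q8   q5 
 * q10    q5   q5 
(> = start, * = accepting)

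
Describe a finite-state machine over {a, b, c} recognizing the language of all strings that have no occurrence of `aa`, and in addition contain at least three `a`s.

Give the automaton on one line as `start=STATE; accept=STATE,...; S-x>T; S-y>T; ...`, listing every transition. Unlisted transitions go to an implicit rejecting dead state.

Handle the two conditions separately and then intersect. One (3 states) tracks partial matches of the forbidden pattern `aa`; the other (5 states) tracks the count of `a`s, saturating at 4. Each combined state is a pair, one component from each; accept when both components accept. Equivalent product states are then merged.
With 8 states:
        a   b   c  
>  s0   s1  s0  s0 
   s1   s2  s3  s3 
   s2   s2  s2  s2 
   s3   s4  s3  s3 
   s4   s2  s5  s5 
   s5   s6  s5  s5 
 * s6   s2  s7  s7 
 * s7   s6  s7  s7 
(> = start, * = accepting)

start=s0; accept=s6,s7; s0-a>s1; s0-b>s0; s0-c>s0; s1-a>s2; s1-b>s3; s1-c>s3; s2-a>s2; s2-b>s2; s2-c>s2; s3-a>s4; s3-b>s3; s3-c>s3; s4-a>s2; s4-b>s5; s4-c>s5; s5-a>s6; s5-b>s5; s5-c>s5; s6-a>s2; s6-b>s7; s6-c>s7; s7-a>s6; s7-b>s7; s7-c>s7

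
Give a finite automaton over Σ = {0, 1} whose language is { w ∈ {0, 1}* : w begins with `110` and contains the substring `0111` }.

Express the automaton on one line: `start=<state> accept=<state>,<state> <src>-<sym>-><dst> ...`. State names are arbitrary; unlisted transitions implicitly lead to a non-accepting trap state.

start=q0 accept=q7 q0-0->q1 q0-1->q2 q1-0->q1 q1-1->q1 q2-0->q1 q2-1->q3 q3-0->q4 q3-1->q1 q4-0->q4 q4-1->q5 q5-0->q4 q5-1->q6 q6-0->q4 q6-1->q7 q7-0->q7 q7-1->q7

Run two small machines in parallel and take their product. One (5 states) tracks whether the input so far still matches the prefix `110`; the other (5 states) tracks whether and how much of `0111` has been seen. Each combined state is a pair, one component from each; accept when both components accept. After merging equivalent states the machine shrinks.
An 8-state machine:
        0   1  
>  q0   q1  q2 
   q1   q1  q1 
   q2   q1  q3 
   q3   q4  q1 
   q4   q4  q5 
   q5   q4  q6 
   q6   q4  q7 
 * q7   q7  q7 
(> = start, * = accepting)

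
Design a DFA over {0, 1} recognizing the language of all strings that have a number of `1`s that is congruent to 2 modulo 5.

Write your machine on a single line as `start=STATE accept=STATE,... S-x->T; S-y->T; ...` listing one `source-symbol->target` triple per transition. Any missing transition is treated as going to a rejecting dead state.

start=S0; accept=S2; S0-0->S0; S0-1->S1; S1-0->S1; S1-1->S2; S2-0->S2; S2-1->S3; S3-0->S3; S3-1->S4; S4-0->S4; S4-1->S0

The only thing that matters is how many `1`s have appeared, reduced mod 5. Use one state per residue: S0 for 0, …, S4 for 4. Reading `1` moves to the next residue; anything else stays put. S2 is accepting.
        0   1  
>  S0   S0  S1 
   S1   S1  S2 
 * S2   S2  S3 
   S3   S3  S4 
   S4   S4  S0 
(> = start, * = accepting)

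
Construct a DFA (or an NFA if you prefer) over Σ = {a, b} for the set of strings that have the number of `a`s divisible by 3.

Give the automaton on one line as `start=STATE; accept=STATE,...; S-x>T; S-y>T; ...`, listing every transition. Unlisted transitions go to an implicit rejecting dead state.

The only thing that matters is how many `a`s have appeared, reduced mod 3. Use one state per residue: s0 for 0, …, s2 for 2. Reading `a` moves to the next residue; anything else stays put. s0 is accepting.
A 3-state machine:
        a   b  
>* s0   s1  s0 
   s1   s2  s1 
   s2   s0  s2 
(> = start, * = accepting)

start=s0; accept=s0; s0-a>s1; s0-b>s0; s1-a>s2; s1-b>s1; s2-a>s0; s2-b>s2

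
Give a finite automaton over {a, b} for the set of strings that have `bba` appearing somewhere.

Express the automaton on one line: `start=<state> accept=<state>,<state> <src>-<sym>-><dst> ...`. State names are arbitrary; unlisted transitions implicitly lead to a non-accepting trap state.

start=S0 accept=S3 S0-a->S0 S0-b->S1 S1-a->S0 S1-b->S2 S2-a->S3 S2-b->S2 S3-a->S3 S3-b->S3

Track how much of `bba` has been matched so far: state S0 is no progress, S3 is the absorbing accept state reached once `bba` has occurred. Intermediate states record partial matches; on a mismatch, fall back to the longest reusable overlap.
A 4-state machine:
        a   b  
>  S0   S0  S1 
   S1   S0  S2 
   S2   S3  S2 
 * S3   S3  S3 
(> = start, * = accepting)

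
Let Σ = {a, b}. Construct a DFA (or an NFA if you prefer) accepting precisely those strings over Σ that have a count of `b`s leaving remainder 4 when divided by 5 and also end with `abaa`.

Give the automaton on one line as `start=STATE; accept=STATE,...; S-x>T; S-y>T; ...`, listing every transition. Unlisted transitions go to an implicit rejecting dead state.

start=s0; accept=s8; s0-a>s0; s0-b>s1; s1-a>s1; s1-b>s2; s2-a>s2; s2-b>s3; s3-a>s4; s3-b>s5; s4-a>s4; s4-b>s6; s5-a>s5; s5-b>s0; s6-a>s7; s6-b>s0; s7-a>s8; s7-b>s0; s8-a>s5; s8-b>s0

Run two small machines in parallel and take their product. One (5 states) tracks the count of `b`s modulo 5; the other (5 states) tracks how much of the suffix `abaa` has currently been matched. Each combined state is a pair, one component from each; accept when both components accept. After merging equivalent states the machine shrinks.
With 9 states:
        a   b  
>  s0   s0  s1 
   s1   s1  s2 
   s2   s2  s3 
   s3   s4  s5 
   s4   s4  s6 
   s5   s5  s0 
   s6   s7  s0 
   s7   s8  s0 
 * s8   s5  s0 
(> = start, * = accepting)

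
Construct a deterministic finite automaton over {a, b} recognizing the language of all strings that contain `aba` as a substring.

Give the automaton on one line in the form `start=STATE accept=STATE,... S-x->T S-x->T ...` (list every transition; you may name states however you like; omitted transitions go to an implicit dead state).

start=q0 accept=q3 q0-a->q1 q0-b->q0 q1-a->q1 q1-b->q2 q2-a->q3 q2-b->q0 q3-a->q3 q3-b->q3

Track how much of `aba` has been matched so far: state q0 is no progress, q3 is the absorbing accept state reached once `aba` has occurred. Intermediate states record partial matches; on a mismatch, fall back to the longest reusable overlap.
4 states suffice.
        a   b  
>  q0   q1  q0 
   q1   q1  q2 
   q2   q3  q0 
 * q3   q3  q3 
(> = start, * = accepting)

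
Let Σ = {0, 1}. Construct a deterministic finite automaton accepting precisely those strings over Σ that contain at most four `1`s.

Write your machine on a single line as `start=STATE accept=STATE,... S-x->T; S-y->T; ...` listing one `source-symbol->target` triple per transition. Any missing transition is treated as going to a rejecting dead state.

Only the number of `1`s matters, and only up to 5. Make a chain q0 → q1 → q2 → q3 → q4 → q5 advanced by each `1` (with q5 absorbing); every other symbol self-loops. The accepting set is {q0, q1, q2, q3, q4}.
        0   1  
>* q0   q0  q1 
 * q1   q1  q2 
 * q2   q2  q3 
 * q3   q3  q4 
 * q4   q4  q5 
   q5   q5  q5 
(> = start, * = accepting)

start=q0; accept=q0,q1,q2,q3,q4; q0-0->q0; q0-1->q1; q1-0->q1; q1-1->q2; q2-0->q2; q2-1->q3; q3-0->q3; q3-1->q4; q4-0->q4; q4-1->q5; q5-0->q5; q5-1->q5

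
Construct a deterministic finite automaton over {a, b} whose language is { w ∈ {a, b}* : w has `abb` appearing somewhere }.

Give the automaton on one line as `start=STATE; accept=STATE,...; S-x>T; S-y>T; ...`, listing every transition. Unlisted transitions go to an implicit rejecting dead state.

Track how much of `abb` has been matched so far: state S0 is no progress, S3 is the absorbing accept state reached once `abb` has occurred. Intermediate states record partial matches; on a mismatch, fall back to the longest reusable overlap.
        a   b  
>  S0   S1  S0 
   S1   S1  S2 
   S2   S1  S3 
 * S3   S3  S3 
(> = start, * = accepting)

start=S0; accept=S3; S0-a>S1; S0-b>S0; S1-a>S1; S1-b>S2; S2-a>S1; S2-b>S3; S3-a>S3; S3-b>S3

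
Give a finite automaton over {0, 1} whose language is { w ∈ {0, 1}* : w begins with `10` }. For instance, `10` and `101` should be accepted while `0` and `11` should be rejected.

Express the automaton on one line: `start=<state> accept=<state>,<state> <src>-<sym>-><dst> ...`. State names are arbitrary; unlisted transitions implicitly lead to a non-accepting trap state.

Check the first 2 symbols one by one: S0 through S1 record how many have matched `10` so far; any wrong symbol goes to the dead state S3. After all 2 match we enter the accepting sink S2.
        0   1  
>  S0   S3  S1 
   S1   S2  S3 
 * S2   S2  S2 
   S3   S3  S3 
(> = start, * = accepting)

start=S0 accept=S2 S0-0->S3 S0-1->S1 S1-0->S2 S1-1->S3 S2-0->S2 S2-1->S2 S3-0->S3 S3-1->S3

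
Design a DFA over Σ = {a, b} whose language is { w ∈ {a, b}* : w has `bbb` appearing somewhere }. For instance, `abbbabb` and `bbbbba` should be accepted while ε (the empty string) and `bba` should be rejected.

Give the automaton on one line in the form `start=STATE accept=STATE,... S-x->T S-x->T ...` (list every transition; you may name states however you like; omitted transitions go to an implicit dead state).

start=S0 accept=S3 S0-a->S0 S0-b->S1 S1-a->S0 S1-b->S2 S2-a->S0 S2-b->S3 S3-a->S3 S3-b->S3

States S0..S2 record the length of the longest prefix of `bbb` that matches the current input suffix. Reaching S3 means `bbb` has been seen, and we stay there forever. Accept from S3.
With 4 states:
        a   b  
>  S0   S0  S1 
   S1   S0  S2 
   S2   S0  S3 
 * S3   S3  S3 
(> = start, * = accepting)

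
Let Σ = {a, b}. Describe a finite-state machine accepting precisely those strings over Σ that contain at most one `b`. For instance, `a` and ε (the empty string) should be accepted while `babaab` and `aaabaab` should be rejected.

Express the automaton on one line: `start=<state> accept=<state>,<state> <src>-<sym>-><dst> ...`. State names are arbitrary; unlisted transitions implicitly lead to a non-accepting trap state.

Count `b`s, saturating at 2: state S0 means no `b` yet, S1 means one `b` seen, S2 means more than one. Each `b` increments (capped at S2); other symbols loop. Accept from {S0, S1}.
        a   b  
>* S0   S0  S1 
 * S1   S1  S2 
   S2   S2  S2 
(> = start, * = accepting)

start=S0 accept=S0,S1 S0-a->S0 S0-b->S1 S1-a->S1 S1-b->S2 S2-a->S2 S2-b->S2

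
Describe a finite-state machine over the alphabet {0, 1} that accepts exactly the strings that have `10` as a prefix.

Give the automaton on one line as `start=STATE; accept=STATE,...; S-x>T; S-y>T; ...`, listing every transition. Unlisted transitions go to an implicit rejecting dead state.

start=q0; accept=q2; q0-0>q3; q0-1>q1; q1-0>q2; q1-1>q3; q2-0>q2; q2-1>q2; q3-0>q3; q3-1>q3

Check the first 2 symbols one by one: q0 through q1 record how many have matched `10` so far; any wrong symbol goes to the dead state q3. After all 2 match we enter the accepting sink q2.
        0   1  
>  q0   q3  q1 
   q1   q2  q3 
 * q2   q2  q2 
   q3   q3  q3 
(> = start, * = accepting)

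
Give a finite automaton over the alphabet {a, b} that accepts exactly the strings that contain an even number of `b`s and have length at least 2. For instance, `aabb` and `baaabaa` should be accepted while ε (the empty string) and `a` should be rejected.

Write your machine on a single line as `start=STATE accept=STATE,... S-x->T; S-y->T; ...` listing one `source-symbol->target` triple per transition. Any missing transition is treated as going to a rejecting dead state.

Build one automaton per condition and run them in lockstep. The first has 2 states tracking the count of `b`s modulo 2; the second has 4 states tracking the input length, saturating at 3. A product state is a pair (one from each), accepting exactly when both do. After merging equivalent states the machine shrinks.
With 4 states:
        a   b  
>  S0   S1  S2 
   S1   S3  S2 
   S2   S2  S3 
 * S3   S3  S2 
(> = start, * = accepting)

start=S0; accept=S3; S0-a->S1; S0-b->S2; S1-a->S3; S1-b->S2; S2-a->S2; S2-b->S3; S3-a->S3; S3-b->S2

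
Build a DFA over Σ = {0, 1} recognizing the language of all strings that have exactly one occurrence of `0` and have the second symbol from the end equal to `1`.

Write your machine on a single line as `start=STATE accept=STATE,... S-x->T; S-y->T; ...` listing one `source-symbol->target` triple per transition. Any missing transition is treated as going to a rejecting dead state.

start=S0; accept=S5,S6; S0-0->S1; S0-1->S2; S1-0->S3; S1-1->S4; S2-0->S5; S2-1->S2; S3-0->S3; S3-1->S3; S4-0->S3; S4-1->S6; S5-0->S3; S5-1->S4; S6-0->S3; S6-1->S6

Run two small machines in parallel and take their product. One (3 states) tracks the count of `0`s, saturating at 2; the other (7 states) tracks the last 2 symbols read. Each combined state is a pair, one component from each; accept when both components accept. Minimizing collapses redundant product states.
With 7 states:
        0   1  
>  S0   S1  S2 
   S1   S3  S4 
   S2   S5  S2 
   S3   S3  S3 
   S4   S3  S6 
 * S5   S3  S4 
 * S6   S3  S6 
(> = start, * = accepting)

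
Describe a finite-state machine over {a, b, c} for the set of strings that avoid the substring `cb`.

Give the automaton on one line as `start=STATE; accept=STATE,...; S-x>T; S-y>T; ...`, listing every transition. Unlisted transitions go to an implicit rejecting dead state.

Track partial matches of the forbidden pattern `cb`. State q2 is a dead state reached once `cb` has occurred; every other state accepts. q0 means no part of `cb` is currently matched.
        a   b   c  
>* q0   q0  q0  q1 
 * q1   q0  q2  q1 
   q2   q2  q2  q2 
(> = start, * = accepting)

start=q0; accept=q0,q1; q0-a>q0; q0-b>q0; q0-c>q1; q1-a>q0; q1-b>q2; q1-c>q1; q2-a>q2; q2-b>q2; q2-c>q2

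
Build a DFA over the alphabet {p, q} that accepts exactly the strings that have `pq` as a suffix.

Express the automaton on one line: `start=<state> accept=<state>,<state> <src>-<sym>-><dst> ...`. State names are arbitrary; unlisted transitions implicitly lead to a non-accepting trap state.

start=S0 accept=S2 S0-p->S1 S0-q->S0 S1-p->S1 S1-q->S2 S2-p->S1 S2-q->S0

Let each state record the length of the longest suffix of the input read so far that is also a prefix of `pq`. S1 means the last symbol is `p`; S2 means the last 2 symbols are `pq`. Accept only at S2, where the string currently ends in `pq`.
A 3-state machine:
        p   q  
>  S0   S1  S0 
   S1   S1  S2 
 * S2   S1  S0 
(> = start, * = accepting)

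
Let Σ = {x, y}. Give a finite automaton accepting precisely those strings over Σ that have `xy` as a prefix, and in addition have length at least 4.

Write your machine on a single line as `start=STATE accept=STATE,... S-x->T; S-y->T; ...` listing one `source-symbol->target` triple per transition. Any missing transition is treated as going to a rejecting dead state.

Run two small machines in parallel and take their product. The first has 4 states tracking whether the input so far still matches the prefix `xy`; the second has 6 states tracking the input length, saturating at 5. A product state is a pair (one from each), accepting exactly when both do. Minimizing collapses redundant product states.
A 6-state machine:
        x   y  
>  S0   S1  S2 
   S1   S2  S3 
   S2   S2  S2 
   S3   S4  S4 
   S4   S5  S5 
 * S5   S5  S5 
(> = start, * = accepting)

start=S0; accept=S5; S0-x->S1; S0-y->S2; S1-x->S2; S1-y->S3; S2-x->S2; S2-y->S2; S3-x->S4; S3-y->S4; S4-x->S5; S4-y->S5; S5-x->S5; S5-y->S5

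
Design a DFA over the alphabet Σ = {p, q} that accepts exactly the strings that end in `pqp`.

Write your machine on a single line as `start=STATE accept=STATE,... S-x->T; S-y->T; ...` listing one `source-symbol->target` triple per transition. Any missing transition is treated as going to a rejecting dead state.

Let each state record the length of the longest suffix of the input read so far that is also a prefix of `pqp`. S1 means the last symbol is `p`; S2 means the last 2 symbols are `pq`; S3 means the last 3 symbols are `pqp`. Accept only at S3, where the string currently ends in `pqp`.
4 states suffice.
        p   q  
>  S0   S1  S0 
   S1   S1  S2 
   S2   S3  S0 
 * S3   S1  S2 
(> = start, * = accepting)

start=S0; accept=S3; S0-p->S1; S0-q->S0; S1-p->S1; S1-q->S2; S2-p->S3; S2-q->S0; S3-p->S1; S3-q->S2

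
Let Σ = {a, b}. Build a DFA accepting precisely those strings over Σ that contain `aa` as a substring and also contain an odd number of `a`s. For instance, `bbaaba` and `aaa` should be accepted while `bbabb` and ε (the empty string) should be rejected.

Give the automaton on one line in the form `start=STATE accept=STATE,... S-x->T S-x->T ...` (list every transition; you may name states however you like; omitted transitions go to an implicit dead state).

start=S0 accept=S4 S0-a->S1 S0-b->S0 S1-a->S2 S1-b->S3 S2-a->S4 S2-b->S2 S3-a->S5 S3-b->S3 S4-a->S2 S4-b->S4 S5-a->S4 S5-b->S0

Run two small machines in parallel and take their product. One (3 states) tracks whether and how much of `aa` has been seen; the other (2 states) tracks the count of `a`s modulo 2. Each combined state is a pair, one component from each; accept when both components accept.
        a   b  
>  S0   S1  S0 
   S1   S2  S3 
   S2   S4  S2 
   S3   S5  S3 
 * S4   S2  S4 
   S5   S4  S0 
(> = start, * = accepting)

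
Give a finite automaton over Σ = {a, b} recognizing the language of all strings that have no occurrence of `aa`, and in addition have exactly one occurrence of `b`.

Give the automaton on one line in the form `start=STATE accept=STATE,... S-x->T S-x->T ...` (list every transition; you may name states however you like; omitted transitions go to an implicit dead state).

start=q0 accept=q2,q4 q0-a->q1 q0-b->q2 q1-a->q3 q1-b->q2 q2-a->q4 q2-b->q3 q3-a->q3 q3-b->q3 q4-a->q3 q4-b->q3

Build one automaton per condition and run them in lockstep. The first has 3 states tracking partial matches of the forbidden pattern `aa`; the second has 3 states tracking the count of `b`s, saturating at 2. A product state is a pair (one from each), accepting exactly when both do. Equivalent product states are then merged.
5 states suffice.
        a   b  
>  q0   q1  q2 
   q1   q3  q2 
 * q2   q4  q3 
   q3   q3  q3 
 * q4   q3  q3 
(> = start, * = accepting)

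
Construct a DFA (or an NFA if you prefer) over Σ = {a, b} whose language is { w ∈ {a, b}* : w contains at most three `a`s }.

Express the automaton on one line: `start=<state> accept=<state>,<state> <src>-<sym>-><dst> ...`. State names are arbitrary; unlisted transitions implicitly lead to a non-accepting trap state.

Only the number of `a`s matters, and only up to 4. Make a chain q0 → q1 → q2 → q3 → q4 advanced by each `a` (with q4 absorbing); every other symbol self-loops. The accepting set is {q0, q1, q2, q3}.
5 states suffice.
        a   b  
>* q0   q1  q0 
 * q1   q2  q1 
 * q2   q3  q2 
 * q3   q4  q3 
   q4   q4  q4 
(> = start, * = accepting)

start=q0 accept=q0,q1,q2,q3 q0-a->q1 q0-b->q0 q1-a->q2 q1-b->q1 q2-a->q3 q2-b->q2 q3-a->q4 q3-b->q3 q4-a->q4 q4-b->q4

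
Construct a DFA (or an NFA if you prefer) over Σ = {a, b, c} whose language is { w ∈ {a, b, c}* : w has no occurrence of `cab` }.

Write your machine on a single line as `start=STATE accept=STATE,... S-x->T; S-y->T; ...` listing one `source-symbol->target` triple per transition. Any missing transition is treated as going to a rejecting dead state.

This is the complement of 'contains `cab`'. Use the same substring-matching states — q0 through q3 holding how much of `cab` has just been matched — but flip the accepting set: everything except the trap q3 accepts.
        a   b   c  
>* q0   q0  q0  q1 
 * q1   q2  q0  q1 
 * q2   q0  q3  q1 
   q3   q3  q3  q3 
(> = start, * = accepting)

start=q0; accept=q0,q1,q2; q0-a->q0; q0-b->q0; q0-c->q1; q1-a->q2; q1-b->q0; q1-c->q1; q2-a->q0; q2-b->q3; q2-c->q1; q3-a->q3; q3-b->q3; q3-c->q3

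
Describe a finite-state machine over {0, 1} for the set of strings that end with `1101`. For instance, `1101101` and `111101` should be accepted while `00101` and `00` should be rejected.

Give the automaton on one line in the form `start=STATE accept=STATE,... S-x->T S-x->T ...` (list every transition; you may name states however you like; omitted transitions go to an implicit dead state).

start=q0 accept=q4 q0-0->q0 q0-1->q1 q1-0->q0 q1-1->q2 q2-0->q3 q2-1->q2 q3-0->q0 q3-1->q4 q4-0->q0 q4-1->q2

Remember how much of `1101` the current input suffix matches. State q0 means no match yet; q1 means the last symbol is `1`; q2 means the last 2 symbols are `11`; q3 means the last 3 symbols are `110`; q4 means the last 4 symbols are `1101`. Only q4 accepts. On a mismatch, fall back to the longest proper suffix that is still a prefix of `1101`.
With 5 states:
        0   1  
>  q0   q0  q1 
   q1   q0  q2 
   q2   q3  q2 
   q3   q0  q4 
 * q4   q0  q2 
(> = start, * = accepting)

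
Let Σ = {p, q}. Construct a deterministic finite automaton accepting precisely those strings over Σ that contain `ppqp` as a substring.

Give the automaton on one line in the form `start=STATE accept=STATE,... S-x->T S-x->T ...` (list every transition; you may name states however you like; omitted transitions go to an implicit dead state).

Track how much of `ppqp` has been matched so far: state s0 is no progress, s4 is the absorbing accept state reached once `ppqp` has occurred. Intermediate states record partial matches; on a mismatch, fall back to the longest reusable overlap.
A 5-state machine:
        p   q  
>  s0   s1  s0 
   s1   s2  s0 
   s2   s2  s3 
   s3   s4  s0 
 * s4   s4  s4 
(> = start, * = accepting)

start=s0 accept=s4 s0-p->s1 s0-q->s0 s1-p->s2 s1-q->s0 s2-p->s2 s2-q->s3 s3-p->s4 s3-q->s0 s4-p->s4 s4-q->s4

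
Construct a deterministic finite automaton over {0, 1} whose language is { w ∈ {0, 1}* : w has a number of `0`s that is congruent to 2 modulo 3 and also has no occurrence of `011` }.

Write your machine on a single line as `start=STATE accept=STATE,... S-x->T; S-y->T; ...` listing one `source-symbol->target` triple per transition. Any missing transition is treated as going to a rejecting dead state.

Handle the two conditions separately and then intersect. The first has 3 states tracking the count of `0`s modulo 3; the second has 4 states tracking partial matches of the forbidden pattern `011`. A product state is a pair (one from each), accepting exactly when both do. Minimizing collapses redundant product states.
8 states suffice.
        0   1  
>  q0   q1  q0 
   q1   q2  q3 
 * q2   q4  q5 
   q3   q2  q6 
   q4   q1  q7 
 * q5   q4  q6 
   q6   q6  q6 
   q7   q1  q6 
(> = start, * = accepting)

start=q0; accept=q2,q5; q0-0->q1; q0-1->q0; q1-0->q2; q1-1->q3; q2-0->q4; q2-1->q5; q3-0->q2; q3-1->q6; q4-0->q1; q4-1->q7; q5-0->q4; q5-1->q6; q6-0->q6; q6-1->q6; q7-0->q1; q7-1->q6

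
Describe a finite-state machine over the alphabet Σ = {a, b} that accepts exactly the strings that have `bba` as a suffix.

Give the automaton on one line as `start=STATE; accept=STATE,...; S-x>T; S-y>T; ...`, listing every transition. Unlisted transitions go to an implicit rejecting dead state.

start=q0; accept=q3; q0-a>q0; q0-b>q1; q1-a>q0; q1-b>q2; q2-a>q3; q2-b>q2; q3-a>q0; q3-b>q1

Remember how much of `bba` the current input suffix matches. State q0 means no match yet; q1 means the last symbol is `b`; q2 means the last 2 symbols are `bb`; q3 means the last 3 symbols are `bba`. Only q3 accepts. On a mismatch, fall back to the longest proper suffix that is still a prefix of `bba`.
4 states suffice.
        a   b  
>  q0   q0  q1 
   q1   q0  q2 
   q2   q3  q2 
 * q3   q0  q1 
(> = start, * = accepting)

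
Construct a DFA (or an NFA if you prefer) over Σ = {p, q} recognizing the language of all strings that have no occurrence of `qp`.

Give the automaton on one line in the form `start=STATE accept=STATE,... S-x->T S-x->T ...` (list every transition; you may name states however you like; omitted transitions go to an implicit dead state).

Track partial matches of the forbidden pattern `qp`. State S2 is a dead state reached once `qp` has occurred; every other state accepts. S0 means no part of `qp` is currently matched.
        p   q  
>* S0   S0  S1 
 * S1   S2  S1 
   S2   S2  S2 
(> = start, * = accepting)

start=S0 accept=S0,S1 S0-p->S0 S0-q->S1 S1-p->S2 S1-q->S1 S2-p->S2 S2-q->S2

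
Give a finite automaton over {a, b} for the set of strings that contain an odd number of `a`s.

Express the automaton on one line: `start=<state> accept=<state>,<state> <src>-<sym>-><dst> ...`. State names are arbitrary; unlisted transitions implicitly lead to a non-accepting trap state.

Keep the running count of `a`s modulo 2: each `a` advances along the cycle q0 → q1 → q0 while other symbols loop. Accept at q1.
2 states suffice.
        a   b  
>  q0   q1  q0 
 * q1   q0  q1 
(> = start, * = accepting)

start=q0 accept=q1 q0-a->q1 q0-b->q0 q1-a->q0 q1-b->q1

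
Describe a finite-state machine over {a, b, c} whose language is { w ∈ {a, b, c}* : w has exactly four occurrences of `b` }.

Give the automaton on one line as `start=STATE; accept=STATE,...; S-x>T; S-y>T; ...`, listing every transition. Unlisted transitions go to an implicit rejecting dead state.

Only the number of `b`s matters, and only up to 5. Make a chain s0 → s1 → s2 → s3 → s4 → s5 advanced by each `b` (with s5 absorbing); every other symbol self-loops. The accepting set is {s4}.
With 6 states:
        a   b   c  
>  s0   s0  s1  s0 
   s1   s1  s2  s1 
   s2   s2  s3  s2 
   s3   s3  s4  s3 
 * s4   s4  s5  s4 
   s5   s5  s5  s5 
(> = start, * = accepting)

start=s0; accept=s4; s0-a>s0; s0-b>s1; s0-c>s0; s1-a>s1; s1-b>s2; s1-c>s1; s2-a>s2; s2-b>s3; s2-c>s2; s3-a>s3; s3-b>s4; s3-c>s3; s4-a>s4; s4-b>s5; s4-c>s4; s5-a>s5; s5-b>s5; s5-c>s5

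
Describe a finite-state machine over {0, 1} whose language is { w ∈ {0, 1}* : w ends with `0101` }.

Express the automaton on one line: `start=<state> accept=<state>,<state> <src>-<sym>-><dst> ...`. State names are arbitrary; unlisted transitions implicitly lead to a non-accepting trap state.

start=s0 accept=s4 s0-0->s1 s0-1->s0 s1-0->s1 s1-1->s2 s2-0->s3 s2-1->s0 s3-0->s1 s3-1->s4 s4-0->s3 s4-1->s0

Let each state record the length of the longest suffix of the input read so far that is also a prefix of `0101`. s1 means the last symbol is `0`; s2 means the last 2 symbols are `01`; s3 means the last 3 symbols are `010`; s4 means the last 4 symbols are `0101`. Accept only at s4, where the string currently ends in `0101`.
With 5 states:
        0   1  
>  s0   s1  s0 
   s1   s1  s2 
   s2   s3  s0 
   s3   s1  s4 
 * s4   s3  s0 
(> = start, * = accepting)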